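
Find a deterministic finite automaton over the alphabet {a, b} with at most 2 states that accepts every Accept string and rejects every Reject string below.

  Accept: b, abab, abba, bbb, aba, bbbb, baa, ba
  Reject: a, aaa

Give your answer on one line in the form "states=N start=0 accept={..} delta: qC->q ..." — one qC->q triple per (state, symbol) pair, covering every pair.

Grow the machine one transition at a time. Run the examples from 0; the earliest place one falls off (shortest prefix, ties alphabetical) gets sent to the lowest-numbered state that keeps every Accept/Reject pair distinguishable — a pair clashes when both reach the same state with identical unread suffix — and to a fresh state only if none does.
a: 0a undefined. 0a->0: ok.
b: 0b undefined. 0b->0: no, b/a meet in 0. Open state 1: 0b->1.
ba: 1a undefined. 1a->0: no, aba/a meet in 0. 1a->1: ok.
bb: 1b undefined. 1b->0: no, abab/a meet in 0. 1b->1: ok.
All examples now run through 2 states with every (state, symbol) defined. Accept strings end in {1}, Reject strings end in {0}; accept={1}.

states=2 start=0 accept={1} delta: 0a->0 0b->1 1a->1 1b->1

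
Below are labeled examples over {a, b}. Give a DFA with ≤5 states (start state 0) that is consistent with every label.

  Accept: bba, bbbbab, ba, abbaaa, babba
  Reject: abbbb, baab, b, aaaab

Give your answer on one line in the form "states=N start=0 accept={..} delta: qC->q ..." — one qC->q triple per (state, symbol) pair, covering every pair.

Fold the examples into a partial DFA from state 0: repeatedly fix the first undefined (state, symbol) met by the shortest-then-alphabetical prefix, trying targets in increasing order and rejecting any under which an Accept and a Reject string meet in one state with the same remainder; add a state when all current targets are rejected. Accepting states are where Accept strings end.
a: 0a undefined. 0a->0: ok.
b: 0b undefined. 0b->0: no, bba/abbbb meet in 0. Open state 1: 0b->1.
ba: 1a undefined. 1a->0: ok.
bb: 1b undefined. 1b->0: no, bba/abbbb meet in 0. 1b->1: no, bbbbab/abbbb meet in 1. Open state 2: 1b->2.
bba: 2a undefined. 2a->0: ok.
bbb: 2b undefined. 2b->0: no, bbbbab/abbbb meet in 1. 2b->1: no, bbbbab/baab meet in 1. 2b->2: no, bbbbab/baab meet in 1. Open state 3: 2b->3.
bbbb: 3b undefined. 3b->0: no, bba/abbbb meet in 0. 3b->1: no, bbbbab/abbbb meet in 1. 3b->2: no, bbbbab/baab meet in 1. 3b->3: ok.
bbbba: 3a undefined. 3a->0: no, bbbbab/baab meet in 1. 3a->1: ok.
All examples now run through 4 states with every (state, symbol) defined. Accept strings end in {0,2}, Reject strings end in {1,3}; accept={0,2}.

states=4 start=0 accept={0,2} delta: 0a->0 0b->1 1a->0 1b->2 2a->0 2b->3 3a->1 3b->3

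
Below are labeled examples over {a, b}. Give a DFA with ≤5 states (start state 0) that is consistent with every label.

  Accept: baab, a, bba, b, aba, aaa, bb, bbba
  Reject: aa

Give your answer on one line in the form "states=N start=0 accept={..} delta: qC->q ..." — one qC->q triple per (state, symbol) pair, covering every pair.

State merging on the prefix tree: take the shortest (then alphabetical) example prefix whose next move is undefined and point that move at state 0, else 1, else 2, ...; a target is out if some Accept/Reject pair would then sit in one state with the same input left (inseparable). If every existing state is out, open a new one.
a: 0a undefined. 0a->0: no, a/aa meet in 0. Open state 1: 0a->1.
b: 0b undefined. 0b->0: ok.
aa: 1a undefined. 1a->0: no, baab/aa meet in 0. 1a->1: no, a/aa meet in 1. Open state 2: 1a->2.
ab: 1b undefined. 1b->0: ok.
aaa: 2a undefined. 2a->0: ok.
baab: 2b undefined. 2b->0: ok.
All examples now run through 3 states with every (state, symbol) defined. Accept strings end in {0,1}, Reject strings end in {2}; accept={0,1}.

states=3 start=0 accept={0,1} delta: 0a->1 0b->0 1a->2 1b->0 2a->0 2b->0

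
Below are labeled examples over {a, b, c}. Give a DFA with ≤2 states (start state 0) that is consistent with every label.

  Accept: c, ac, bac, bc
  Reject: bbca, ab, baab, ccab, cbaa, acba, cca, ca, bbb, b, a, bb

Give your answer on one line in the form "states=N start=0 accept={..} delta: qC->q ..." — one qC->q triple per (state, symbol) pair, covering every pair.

Grow the machine one transition at a time. Run the examples from 0; the earliest place one falls off (shortest prefix, ties alphabetical) gets sent to the lowest-numbered state that keeps every Accept/Reject pair distinguishable — a pair clashes when both reach the same state with identical unread suffix — and to a fresh state only if none does.
a: 0a undefined. 0a->0: ok.
b: 0b undefined. 0b->0: ok.
c: 0c undefined. 0c->0: no, c/bbca meet in 0. Open state 1: 0c->1.
ca: 1a undefined. 1a->0: ok.
cb: 1b undefined. 1b->0: ok.
cc: 1c undefined. 1c->0: ok.
All examples now run through 2 states with every (state, symbol) defined. Accept strings end in {1}, Reject strings end in {0}; accept={1}.

states=2 start=0 accept={1} delta: 0a->0 0b->0 0c->1 1a->0 1b->0 1c->0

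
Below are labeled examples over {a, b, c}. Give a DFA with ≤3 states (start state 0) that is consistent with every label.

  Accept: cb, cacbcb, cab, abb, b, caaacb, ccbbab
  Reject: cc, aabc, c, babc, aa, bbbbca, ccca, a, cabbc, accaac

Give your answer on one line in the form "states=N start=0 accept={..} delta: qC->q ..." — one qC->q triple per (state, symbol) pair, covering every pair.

states=2 start=0 accept={1} delta: 0a->0 0b->1 0c->0 1a->0 1b->1 1c->0

Grow the machine one transition at a time. Run the examples from 0; the earliest place one falls off (shortest prefix, ties alphabetical) gets sent to the lowest-numbered state that keeps every Accept/Reject pair distinguishable — a pair clashes when both reach the same state with identical unread suffix — and to a fresh state only if none does.
a: 0a undefined. 0a->0: ok.
b: 0b undefined. 0b->0: no, abb/aa meet in 0. Open state 1: 0b->1.
c: 0c undefined. 0c->0: ok.
ba: 1a undefined. 1a->0: ok.
bb: 1b undefined. 1b->0: no, abb/cc meet in 0. 1b->1: ok.
aabc: 1c undefined. 1c->0: ok.
All examples now run through 2 states with every (state, symbol) defined. Accept strings end in {1}, Reject strings end in {0}; accept={1}.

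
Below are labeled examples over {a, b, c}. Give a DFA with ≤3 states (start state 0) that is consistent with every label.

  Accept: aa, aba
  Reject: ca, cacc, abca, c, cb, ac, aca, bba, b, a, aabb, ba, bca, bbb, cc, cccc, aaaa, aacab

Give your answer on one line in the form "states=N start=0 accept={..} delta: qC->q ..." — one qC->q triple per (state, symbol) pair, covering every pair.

states=3 start=0 accept={2} delta: 0a->1 0b->0 0c->0 1a->2 1b->1 1c->0 2a->0 2b->0 2c->0

State merging on the prefix tree: take the shortest (then alphabetical) example prefix whose next move is undefined and point that move at state 0, else 1, else 2, ...; a target is out if some Accept/Reject pair would then sit in one state with the same input left (inseparable). If every existing state is out, open a new one.
a: 0a undefined. 0a->0: no, aa/a meet in 0. Open state 1: 0a->1.
b: 0b undefined. 0b->0: ok.
c: 0c undefined. 0c->0: ok.
aa: 1a undefined. 1a->0: no, aa/c meet in 0. 1a->1: no, aa/ca meet in 1. Open state 2: 1a->2.
ab: 1b undefined. 1b->0: no, aba/ca meet in 1. 1b->1: ok.
ac: 1c undefined. 1c->0: ok.
aaa: 2a undefined. 2a->0: ok.
aab: 2b undefined. 2b->0: ok.
aac: 2c undefined. 2c->0: ok.
All examples now run through 3 states with every (state, symbol) defined. Accept strings end in {2}, Reject strings end in {0,1}; accept={2}.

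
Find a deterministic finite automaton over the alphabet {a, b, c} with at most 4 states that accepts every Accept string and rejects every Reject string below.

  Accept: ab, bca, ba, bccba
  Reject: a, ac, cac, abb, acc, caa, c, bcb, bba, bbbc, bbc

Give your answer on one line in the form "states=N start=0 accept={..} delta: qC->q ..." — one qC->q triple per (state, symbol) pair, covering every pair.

states=3 start=0 accept={1} delta: 0a->0 0b->1 0c->0 1a->1 1b->0 1c->2 2a->1 2b->0 2c->0

Fold the examples into a partial DFA from state 0: repeatedly fix the first undefined (state, symbol) met by the shortest-then-alphabetical prefix, trying targets in increasing order and rejecting any under which an Accept and a Reject string meet in one state with the same remainder; add a state when all current targets are rejected. Accepting states are where Accept strings end.
a: 0a undefined. 0a->0: ok.
b: 0b undefined. 0b->0: no, ab/a meet in 0. Open state 1: 0b->1.
c: 0c undefined. 0c->0: ok.
ba: 1a undefined. 1a->0: no, ba/a meet in 0. 1a->1: ok.
bb: 1b undefined. 1b->0: ok.
bc: 1c undefined. 1c->0: no, ab/bcb meet in 1. 1c->1: no, ab/bbbc meet in 1. Open state 2: 1c->2.
bca: 2a undefined. 2a->0: no, bca/a meet in 0. 2a->1: ok.
bcb: 2b undefined. 2b->0: ok.
bcc: 2c undefined. 2c->0: ok.
All examples now run through 3 states with every (state, symbol) defined. Accept strings end in {1}, Reject strings end in {0,2}; accept={1}.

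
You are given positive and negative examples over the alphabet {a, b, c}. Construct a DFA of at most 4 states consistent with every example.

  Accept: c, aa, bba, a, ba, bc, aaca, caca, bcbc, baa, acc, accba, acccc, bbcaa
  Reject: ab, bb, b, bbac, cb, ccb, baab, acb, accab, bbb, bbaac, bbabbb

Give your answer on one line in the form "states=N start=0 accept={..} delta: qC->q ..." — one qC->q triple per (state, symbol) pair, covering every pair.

states=4 start=0 accept={0,3} delta: 0a->0 0b->1 0c->0 1a->0 1b->2 1c->0 2a->3 2b->1 2c->0 3a->3 3b->0 3c->1

State merging on the prefix tree: take the shortest (then alphabetical) example prefix whose next move is undefined and point that move at state 0, else 1, else 2, ...; a target is out if some Accept/Reject pair would then sit in one state with the same input left (inseparable). If every existing state is out, open a new one.
a: 0a undefined. 0a->0: ok.
b: 0b undefined. 0b->0: no, c/bbac meet in 0 with "c" left. Open state 1: 0b->1.
c: 0c undefined. 0c->0: ok.
ba: 1a undefined. 1a->0: ok.
bb: 1b undefined. 1b->0: no, c/bb meet in 0. 1b->1: no, c/bbac meet in 0. Open state 2: 1b->2.
bc: 1c undefined. 1c->0: ok.
bba: 2a undefined. 2a->0: no, c/bbac meet in 0. 2a->1: no, c/bbac meet in 0. 2a->2: no, bba/bb meet in 2. Open state 3: 2a->3.
bbb: 2b undefined. 2b->0: no, c/bbb meet in 0. 2b->1: ok.
bbc: 2c undefined. 2c->0: ok.
bbaa: 3a undefined. 3a->0: no, c/bbaac meet in 0. 3a->1: no, c/bbaac meet in 0. 3a->2: no, c/bbaac meet in 0. 3a->3: ok.
bbab: 3b undefined. 3b->0: ok.
bbac: 3c undefined. 3c->0: no, c/bbac meet in 0. 3c->1: ok.
All examples now run through 4 states with every (state, symbol) defined. Accept strings end in {0,3}, Reject strings end in {1,2}; accept={0,3}.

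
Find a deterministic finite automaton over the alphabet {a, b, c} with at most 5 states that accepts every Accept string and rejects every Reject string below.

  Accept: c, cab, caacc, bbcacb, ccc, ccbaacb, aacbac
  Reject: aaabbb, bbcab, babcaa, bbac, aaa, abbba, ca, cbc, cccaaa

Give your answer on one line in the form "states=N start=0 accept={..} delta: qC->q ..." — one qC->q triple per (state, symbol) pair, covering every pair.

states=5 start=0 accept={2,3} delta: 0a->0 0b->1 0c->2 1a->0 1b->2 1c->0 2a->1 2b->1 2c->3 3a->4 3b->3 3c->2 4a->2 4b->0 4c->1

Fold the examples into a partial DFA from state 0: repeatedly fix the first undefined (state, symbol) met by the shortest-then-alphabetical prefix, trying targets in increasing order and rejecting any under which an Accept and a Reject string meet in one state with the same remainder; add a state when all current targets are rejected. Accepting states are where Accept strings end.
a: 0a undefined. 0a->0: ok.
b: 0b undefined. 0b->0: no, c/bbac meet in 0 with "c" left. Open state 1: 0b->1.
c: 0c undefined. 0c->0: no, c/aaa meet in 0. 0c->1: no, aacbac/bbac meet in 1 with "bac" left. Open state 2: 0c->2.
ba: 1a undefined. 1a->0: ok.
bb: 1b undefined. 1b->0: no, c/bbac meet in 2. 1b->1: no, c/bbac meet in 2. 1b->2: ok.
ca: 2a undefined. 2a->0: no, c/bbac meet in 2. 2a->1: ok.
cb: 2b undefined. 2b->0: no, c/cbc meet in 2. 2b->1: ok.
cc: 2c undefined. 2c->0: no, caacc/aaa meet in 0. 2c->1: no, caacc/aaabbb meet in 1. 2c->2: no, c/bbcab meet in 2. Open state 3: 2c->3.
cbc: 1c undefined. 1c->0: ok.
ccb: 3b undefined. 3b->0: no, ccbaacb/aaabbb meet in 1. 3b->1: no, ccbaacb/aaabbb meet in 1. 3b->2: no, ccbaacb/aaabbb meet in 1. 3b->3: ok.
ccc: 3c undefined. 3c->0: no, ccc/babcaa meet in 0. 3c->1: no, ccc/aaabbb meet in 1. 3c->2: ok.
bbca: 3a undefined. 3a->0: no, bbcacb/aaabbb meet in 1. 3a->1: no, c/bbcab meet in 2. 3a->2: no, ccbaacb/aaabbb meet in 1. 3a->3: no, caacc/bbcab meet in 3. Open state 4: 3a->4.
bbcab: 4b undefined. 4b->0: ok.
bbcac: 4c undefined. 4c->0: no, bbcacb/aaabbb meet in 1. 4c->1: ok.
ccbaa: 4a undefined. 4a->0: no, ccbaacb/aaabbb meet in 1. 4a->1: no, ccbaacb/aaabbb meet in 1. 4a->2: ok.
All examples now run through 5 states with every (state, symbol) defined. Accept strings end in {2,3}, Reject strings end in {0,1}; accept={2,3}.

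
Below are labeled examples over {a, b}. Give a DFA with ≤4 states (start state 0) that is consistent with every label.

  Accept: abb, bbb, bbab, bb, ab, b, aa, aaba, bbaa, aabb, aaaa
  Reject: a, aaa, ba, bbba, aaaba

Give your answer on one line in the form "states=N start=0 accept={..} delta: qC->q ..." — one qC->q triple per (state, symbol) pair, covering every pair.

states=3 start=0 accept={0,2} delta: 0a->1 0b->0 1a->2 1b->0 2a->1 2b->1

Grow the machine one transition at a time. Run the examples from 0; the earliest place one falls off (shortest prefix, ties alphabetical) gets sent to the lowest-numbered state that keeps every Accept/Reject pair distinguishable — a pair clashes when both reach the same state with identical unread suffix — and to a fresh state only if none does.
a: 0a undefined. 0a->0: no, aa/a meet in 0. Open state 1: 0a->1.
b: 0b undefined. 0b->0: ok.
aa: 1a undefined. 1a->0: no, aaba/a meet in 1. 1a->1: no, aa/a meet in 1. Open state 2: 1a->2.
ab: 1b undefined. 1b->0: ok.
aaa: 2a undefined. 2a->0: no, abb/aaa meet in 0. 2a->1: ok.
aab: 2b undefined. 2b->0: no, aaba/a meet in 1. 2b->1: ok.
All examples now run through 3 states with every (state, symbol) defined. Accept strings end in {0,2}, Reject strings end in {1}; accept={0,2}.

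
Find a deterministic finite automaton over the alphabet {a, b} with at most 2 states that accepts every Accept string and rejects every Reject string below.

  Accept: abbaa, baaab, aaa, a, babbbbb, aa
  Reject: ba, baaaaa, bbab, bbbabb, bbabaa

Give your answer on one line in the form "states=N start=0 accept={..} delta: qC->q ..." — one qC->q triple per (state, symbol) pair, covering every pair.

states=2 start=0 accept={0} delta: 0a->0 0b->1 1a->1 1b->0

Fold the examples into a partial DFA from state 0: repeatedly fix the first undefined (state, symbol) met by the shortest-then-alphabetical prefix, trying targets in increasing order and rejecting any under which an Accept and a Reject string meet in one state with the same remainder; add a state when all current targets are rejected. Accepting states are where Accept strings end.
a: 0a undefined. 0a->0: ok.
b: 0b undefined. 0b->0: no, abbaa/ba meet in 0. Open state 1: 0b->1.
ba: 1a undefined. 1a->0: no, aaa/ba meet in 0. 1a->1: ok.
bb: 1b undefined. 1b->0: ok.
All examples now run through 2 states with every (state, symbol) defined. Accept strings end in {0}, Reject strings end in {1}; accept={0}.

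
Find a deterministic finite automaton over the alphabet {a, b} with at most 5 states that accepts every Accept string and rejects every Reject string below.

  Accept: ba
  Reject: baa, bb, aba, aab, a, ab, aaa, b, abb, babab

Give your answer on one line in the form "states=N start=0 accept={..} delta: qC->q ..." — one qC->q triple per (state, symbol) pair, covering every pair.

states=3 start=0 accept={0} delta: 0a->1 0b->1 1a->0 1b->2 2a->1 2b->1

State merging on the prefix tree: take the shortest (then alphabetical) example prefix whose next move is undefined and point that move at state 0, else 1, else 2, ...; a target is out if some Accept/Reject pair would then sit in one state with the same input left (inseparable). If every existing state is out, open a new one.
a: 0a undefined. 0a->0: no, ba/aba meet in 0 with "ba" left. Open state 1: 0a->1.
b: 0b undefined. 0b->0: no, ba/a meet in 1. 0b->1: ok.
aa: 1a undefined. 1a->0: ok.
ab: 1b undefined. 1b->0: no, ba/bb meet in 0. 1b->1: no, ba/aba meet in 0. Open state 2: 1b->2.
aba: 2a undefined. 2a->0: no, ba/aba meet in 0. 2a->1: ok.
abb: 2b undefined. 2b->0: no, ba/abb meet in 0. 2b->1: ok.
All examples now run through 3 states with every (state, symbol) defined. Accept strings end in {0}, Reject strings end in {1,2}; accept={0}.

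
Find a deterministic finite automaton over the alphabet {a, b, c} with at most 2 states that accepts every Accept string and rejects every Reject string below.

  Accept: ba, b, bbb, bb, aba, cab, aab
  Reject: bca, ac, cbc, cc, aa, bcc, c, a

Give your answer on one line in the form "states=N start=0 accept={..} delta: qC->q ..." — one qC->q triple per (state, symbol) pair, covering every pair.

Grow the machine one transition at a time. Run the examples from 0; the earliest place one falls off (shortest prefix, ties alphabetical) gets sent to the lowest-numbered state that keeps every Accept/Reject pair distinguishable — a pair clashes when both reach the same state with identical unread suffix — and to a fresh state only if none does.
a: 0a undefined. 0a->0: ok.
b: 0b undefined. 0b->0: no, ba/aa meet in 0. Open state 1: 0b->1.
c: 0c undefined. 0c->0: ok.
ba: 1a undefined. 1a->0: no, ba/ac meet in 0. 1a->1: ok.
bb: 1b undefined. 1b->0: no, bb/ac meet in 0. 1b->1: ok.
bc: 1c undefined. 1c->0: ok.
All examples now run through 2 states with every (state, symbol) defined. Accept strings end in {1}, Reject strings end in {0}; accept={1}.

states=2 start=0 accept={1} delta: 0a->0 0b->1 0c->0 1a->1 1b->1 1c->0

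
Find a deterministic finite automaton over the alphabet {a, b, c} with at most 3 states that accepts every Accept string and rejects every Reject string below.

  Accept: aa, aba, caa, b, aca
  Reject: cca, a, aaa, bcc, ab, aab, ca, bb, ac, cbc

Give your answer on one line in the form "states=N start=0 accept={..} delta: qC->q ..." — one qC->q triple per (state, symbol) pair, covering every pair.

states=3 start=0 accept={2} delta: 0a->1 0b->2 0c->0 1a->2 1b->1 1c->1 2a->0 2b->0 2c->0

Grow the machine one transition at a time. Run the examples from 0; the earliest place one falls off (shortest prefix, ties alphabetical) gets sent to the lowest-numbered state that keeps every Accept/Reject pair distinguishable — a pair clashes when both reach the same state with identical unread suffix — and to a fresh state only if none does.
a: 0a undefined. 0a->0: no, aa/a meet in 0. Open state 1: 0a->1.
b: 0b undefined. 0b->0: no, b/bb meet in 0. 0b->1: no, b/a meet in 1. Open state 2: 0b->2.
c: 0c undefined. 0c->0: ok.
aa: 1a undefined. 1a->0: no, b/aab meet in 2. 1a->1: no, aa/cca meet in 1. 1a->2: ok.
ab: 1b undefined. 1b->0: no, aba/cca meet in 1. 1b->1: ok.
ac: 1c undefined. 1c->0: no, aca/cca meet in 1. 1c->1: ok.
bb: 2b undefined. 2b->0: ok.
bc: 2c undefined. 2c->0: ok.
aaa: 2a undefined. 2a->0: ok.
All examples now run through 3 states with every (state, symbol) defined. Accept strings end in {2}, Reject strings end in {0,1}; accept={2}.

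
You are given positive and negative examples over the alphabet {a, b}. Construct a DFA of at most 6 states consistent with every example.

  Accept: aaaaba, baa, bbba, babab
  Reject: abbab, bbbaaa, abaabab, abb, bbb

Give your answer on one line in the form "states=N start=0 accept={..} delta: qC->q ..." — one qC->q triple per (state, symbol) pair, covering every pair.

Fold the examples into a partial DFA from state 0: repeatedly fix the first undefined (state, symbol) met by the shortest-then-alphabetical prefix, trying targets in increasing order and rejecting any under which an Accept and a Reject string meet in one state with the same remainder; add a state when all current targets are rejected. Accepting states are where Accept strings end.
a: 0a undefined. 0a->0: ok.
b: 0b undefined. 0b->0: no, aaaaba/abbab meet in 0. Open state 1: 0b->1.
ba: 1a undefined. 1a->0: no, babab/abaabab meet in 1. 1a->1: no, babab/abbab meet in 1 with "bab" left. Open state 2: 1a->2.
bb: 1b undefined. 1b->0: ok.
baa: 2a undefined. 2a->0: no, baa/bbbaaa meet in 0. 2a->1: no, aaaaba/bbbaaa meet in 2. 2a->2: no, aaaaba/bbbaaa meet in 2. Open state 3: 2a->3.
bab: 2b undefined. 2b->0: no, babab/abbab meet in 1. 2b->1: no, babab/abbab meet in 1. 2b->2: ok.
abaab: 3b undefined. 3b->0: no, babab/abb meet in 0. 3b->1: no, aaaaba/abaabab meet in 2. 3b->2: no, aaaaba/abaabab meet in 2. 3b->3: ok.
abaaba: 3a undefined. 3a->0: ok.
All examples now run through 4 states with every (state, symbol) defined. Accept strings end in {2,3}, Reject strings end in {0,1}; accept={2,3}.

states=4 start=0 accept={2,3} delta: 0a->0 0b->1 1a->2 1b->0 2a->3 2b->2 3a->0 3b->3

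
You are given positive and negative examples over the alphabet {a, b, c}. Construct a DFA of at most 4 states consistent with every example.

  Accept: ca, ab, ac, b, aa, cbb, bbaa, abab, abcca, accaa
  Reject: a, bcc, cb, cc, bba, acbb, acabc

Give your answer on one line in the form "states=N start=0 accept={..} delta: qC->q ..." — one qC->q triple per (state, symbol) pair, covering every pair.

states=4 start=0 accept={0,3} delta: 0a->1 0b->0 0c->2 1a->0 1b->0 1c->3 2a->0 2b->1 2c->1 3a->0 3b->2 3c->0

Grow the machine one transition at a time. Run the examples from 0; the earliest place one falls off (shortest prefix, ties alphabetical) gets sent to the lowest-numbered state that keeps every Accept/Reject pair distinguishable — a pair clashes when both reach the same state with identical unread suffix — and to a fresh state only if none does.
a: 0a undefined. 0a->0: no, aa/a meet in 0. Open state 1: 0a->1.
b: 0b undefined. 0b->0: ok.
c: 0c undefined. 0c->0: no, ca/a meet in 1. 0c->1: no, ab/cb meet in 1 with "b" left. Open state 2: 0c->2.
aa: 1a undefined. 1a->0: ok.
ab: 1b undefined. 1b->0: ok.
ac: 1c undefined. 1c->0: no, ab/acbb meet in 0. 1c->1: no, ab/acbb meet in 0. 1c->2: no, cbb/acbb meet in 2 with "bb" left. Open state 3: 1c->3.
ca: 2a undefined. 2a->0: ok.
cb: 2b undefined. 2b->0: no, ca/cb meet in 0. 2b->1: ok.
cc: 2c undefined. 2c->0: no, ca/bcc meet in 0. 2c->1: ok.
aca: 3a undefined. 3a->0: ok.
acb: 3b undefined. 3b->0: no, ca/acbb meet in 0. 3b->1: no, ca/acbb meet in 0. 3b->2: ok.
acc: 3c undefined. 3c->0: ok.
All examples now run through 4 states with every (state, symbol) defined. Accept strings end in {0,3}, Reject strings end in {1,2}; accept={0,3}.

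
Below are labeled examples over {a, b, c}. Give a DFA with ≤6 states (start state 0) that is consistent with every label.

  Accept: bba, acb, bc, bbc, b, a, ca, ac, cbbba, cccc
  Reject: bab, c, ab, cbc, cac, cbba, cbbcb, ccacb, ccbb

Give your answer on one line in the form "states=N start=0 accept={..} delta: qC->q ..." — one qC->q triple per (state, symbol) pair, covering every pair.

State merging on the prefix tree: take the shortest (then alphabetical) example prefix whose next move is undefined and point that move at state 0, else 1, else 2, ...; a target is out if some Accept/Reject pair would then sit in one state with the same input left (inseparable). If every existing state is out, open a new one.
a: 0a undefined. 0a->0: no, b/ab meet in 0 with "b" left. Open state 1: 0a->1.
b: 0b undefined. 0b->0: no, bc/c meet in 0 with "c" left. 0b->1: ok.
c: 0c undefined. 0c->0: no, bba/cbba meet in 1 with "ba" left. 0c->1: no, bbc/cbc meet in 1 with "bc" left. Open state 2: 0c->2.
ab: 1b undefined. 1b->0: no, bbc/c meet in 2. 1b->1: no, b/ab meet in 1. 1b->2: ok.
ac: 1c undefined. 1c->0: ok.
ba: 1a undefined. 1a->0: no, acb/bab meet in 1. 1a->1: ok.
ca: 2a undefined. 2a->0: ok.
cb: 2b undefined. 2b->0: no, acb/cbba meet in 1. 2b->1: no, bba/cbc meet in 0. 2b->2: no, bba/cbba meet in 0. Open state 3: 2b->3.
cc: 2c undefined. 2c->0: no, acb/ccacb meet in 1. 2c->1: no, acb/ccacb meet in 1. 2c->2: no, bbc/bab meet in 2. 2c->3: ok.
cbb: 3b undefined. 3b->0: no, acb/cbba meet in 1. 3b->1: no, acb/cbba meet in 1. 3b->2: no, bba/cbba meet in 0. 3b->3: no, bbc/ccbb meet in 3. Open state 4: 3b->4.
cbc: 3c undefined. 3c->0: no, bba/cbc meet in 0. 3c->1: no, acb/cbc meet in 1. 3c->2: ok.
cca: 3a undefined. 3a->0: no, bbc/ccacb meet in 3. 3a->1: no, acb/ccacb meet in 1. 3a->2: ok.
cbba: 4a undefined. 4a->0: no, bba/cbba meet in 0. 4a->1: no, acb/cbba meet in 1. 4a->2: ok.
cbbb: 4b undefined. 4b->0: no, bba/ccbb meet in 0. 4b->1: no, acb/ccbb meet in 1. 4b->2: ok.
cbbc: 4c undefined. 4c->0: no, acb/cbbcb meet in 1. 4c->1: ok.
All examples now run through 5 states with every (state, symbol) defined. Accept strings end in {0,1,3}, Reject strings end in {2,4}; accept={0,1,3}.

states=5 start=0 accept={0,1,3} delta: 0a->1 0b->1 0c->2 1a->1 1b->2 1c->0 2a->0 2b->3 2c->3 3a->2 3b->4 3c->2 4a->2 4b->2 4c->1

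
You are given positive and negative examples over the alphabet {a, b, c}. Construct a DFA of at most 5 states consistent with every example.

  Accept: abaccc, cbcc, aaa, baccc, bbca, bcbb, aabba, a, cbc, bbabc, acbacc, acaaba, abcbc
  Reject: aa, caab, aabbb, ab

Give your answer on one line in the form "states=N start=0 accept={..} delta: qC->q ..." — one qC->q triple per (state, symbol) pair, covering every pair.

Grow the machine one transition at a time. Run the examples from 0; the earliest place one falls off (shortest prefix, ties alphabetical) gets sent to the lowest-numbered state that keeps every Accept/Reject pair distinguishable — a pair clashes when both reach the same state with identical unread suffix — and to a fresh state only if none does.
a: 0a undefined. 0a->0: no, aaa/aa meet in 0. Open state 1: 0a->1.
b: 0b undefined. 0b->0: ok.
c: 0c undefined. 0c->0: ok.
aa: 1a undefined. 1a->0: no, cbcc/aa meet in 0. 1a->1: no, aaa/aa meet in 1. Open state 2: 1a->2.
ab: 1b undefined. 1b->0: no, cbcc/ab meet in 0. 1b->1: no, bbca/ab meet in 1. 1b->2: ok.
ac: 1c undefined. 1c->0: ok.
aaa: 2a undefined. 2a->0: ok.
aab: 2b undefined. 2b->0: no, abaccc/caab meet in 0. 2b->1: no, bbca/caab meet in 1. 2b->2: ok.
abc: 2c undefined. 2c->0: ok.
All examples now run through 3 states with every (state, symbol) defined. Accept strings end in {0,1}, Reject strings end in {2}; accept={0,1}.

states=3 start=0 accept={0,1} delta: 0a->1 0b->0 0c->0 1a->2 1b->2 1c->0 2a->0 2b->2 2c->0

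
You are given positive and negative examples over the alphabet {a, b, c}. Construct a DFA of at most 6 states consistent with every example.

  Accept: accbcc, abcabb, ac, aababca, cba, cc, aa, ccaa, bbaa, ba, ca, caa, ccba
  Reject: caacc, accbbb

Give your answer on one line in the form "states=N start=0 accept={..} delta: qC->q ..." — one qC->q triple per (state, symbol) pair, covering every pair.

State merging on the prefix tree: take the shortest (then alphabetical) example prefix whose next move is undefined and point that move at state 0, else 1, else 2, ...; a target is out if some Accept/Reject pair would then sit in one state with the same input left (inseparable). If every existing state is out, open a new one.
a: 0a undefined. 0a->0: ok.
b: 0b undefined. 0b->0: ok.
c: 0c undefined. 0c->0: no, accbcc/caacc meet in 0. Open state 1: 0c->1.
ca: 1a undefined. 1a->0: no, cc/caacc meet in 1 with "c" left. 1a->1: ok.
cb: 1b undefined. 1b->0: ok.
cc: 1c undefined. 1c->0: no, accbcc/accbbb meet in 0. 1c->1: no, accbcc/caacc meet in 1. Open state 2: 1c->2.
cca: 2a undefined. 2a->0: ok.
ccb: 2b undefined. 2b->0: no, abcabb/accbbb meet in 0. 2b->1: no, accbcc/caacc meet in 2 with "c" left. 2b->2: no, cc/accbbb meet in 2. Open state 3: 2b->3.
ccba: 3a undefined. 3a->0: ok.
accbb: 3b undefined. 3b->0: no, abcabb/accbbb meet in 0. 3b->1: no, abcabb/accbbb meet in 0. 3b->2: ok.
accbc: 3c undefined. 3c->0: ok.
caacc: 2c undefined. 2c->0: no, abcabb/caacc meet in 0. 2c->1: no, accbcc/caacc meet in 1. 2c->2: no, cc/caacc meet in 2. 2c->3: ok.
All examples now run through 4 states with every (state, symbol) defined. Accept strings end in {0,1,2}, Reject strings end in {3}; accept={0,1,2}.

states=4 start=0 accept={0,1,2} delta: 0a->0 0b->0 0c->1 1a->1 1b->0 1c->2 2a->0 2b->3 2c->3 3a->0 3b->2 3c->0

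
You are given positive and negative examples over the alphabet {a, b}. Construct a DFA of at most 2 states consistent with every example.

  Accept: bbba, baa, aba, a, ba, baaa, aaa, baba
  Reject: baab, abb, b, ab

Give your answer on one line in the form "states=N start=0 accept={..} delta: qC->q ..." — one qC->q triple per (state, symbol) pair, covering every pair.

State merging on the prefix tree: take the shortest (then alphabetical) example prefix whose next move is undefined and point that move at state 0, else 1, else 2, ...; a target is out if some Accept/Reject pair would then sit in one state with the same input left (inseparable). If every existing state is out, open a new one.
a: 0a undefined. 0a->0: ok.
b: 0b undefined. 0b->0: no, bbba/baab meet in 0. Open state 1: 0b->1.
ba: 1a undefined. 1a->0: ok.
bb: 1b undefined. 1b->0: no, bbba/abb meet in 0. 1b->1: ok.
All examples now run through 2 states with every (state, symbol) defined. Accept strings end in {0}, Reject strings end in {1}; accept={0}.

states=2 start=0 accept={0} delta: 0a->0 0b->1 1a->0 1b->1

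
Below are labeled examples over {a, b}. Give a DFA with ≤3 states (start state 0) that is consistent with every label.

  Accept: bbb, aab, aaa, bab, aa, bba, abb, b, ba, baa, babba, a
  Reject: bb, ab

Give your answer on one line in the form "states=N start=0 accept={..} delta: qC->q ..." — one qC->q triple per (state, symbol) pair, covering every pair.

Fold the examples into a partial DFA from state 0: repeatedly fix the first undefined (state, symbol) met by the shortest-then-alphabetical prefix, trying targets in increasing order and rejecting any under which an Accept and a Reject string meet in one state with the same remainder; add a state when all current targets are rejected. Accepting states are where Accept strings end.
a: 0a undefined. 0a->0: no, aab/ab meet in 0 with "b" left. Open state 1: 0a->1.
b: 0b undefined. 0b->0: no, bbb/bb meet in 0. 0b->1: ok.
aa: 1a undefined. 1a->0: ok.
ab: 1b undefined. 1b->0: no, aa/bb meet in 0. 1b->1: no, bbb/bb meet in 1. Open state 2: 1b->2.
abb: 2b undefined. 2b->0: ok.
bba: 2a undefined. 2a->0: ok.
All examples now run through 3 states with every (state, symbol) defined. Accept strings end in {0,1}, Reject strings end in {2}; accept={0,1}.

states=3 start=0 accept={0,1} delta: 0a->1 0b->1 1a->0 1b->2 2a->0 2b->0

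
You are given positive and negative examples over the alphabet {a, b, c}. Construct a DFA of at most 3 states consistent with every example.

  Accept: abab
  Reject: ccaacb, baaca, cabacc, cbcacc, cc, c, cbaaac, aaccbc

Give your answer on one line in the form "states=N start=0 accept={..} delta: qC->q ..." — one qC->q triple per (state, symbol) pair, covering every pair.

states=3 start=0 accept={0} delta: 0a->0 0b->0 0c->1 1a->1 1b->0 1c->2 2a->1 2b->1 2c->1

Fold the examples into a partial DFA from state 0: repeatedly fix the first undefined (state, symbol) met by the shortest-then-alphabetical prefix, trying targets in increasing order and rejecting any under which an Accept and a Reject string meet in one state with the same remainder; add a state when all current targets are rejected. Accepting states are where Accept strings end.
a: 0a undefined. 0a->0: ok.
b: 0b undefined. 0b->0: ok.
c: 0c undefined. 0c->0: no, abab/ccaacb meet in 0. Open state 1: 0c->1.
ca: 1a undefined. 1a->0: no, abab/baaca meet in 0. 1a->1: ok.
cb: 1b undefined. 1b->0: ok.
cc: 1c undefined. 1c->0: no, abab/ccaacb meet in 0. 1c->1: no, abab/ccaacb meet in 0. Open state 2: 1c->2.
cca: 2a undefined. 2a->0: no, abab/ccaacb meet in 0. 2a->1: ok.
aaccb: 2b undefined. 2b->0: no, abab/ccaacb meet in 0. 2b->1: ok.
cbcacc: 2c undefined. 2c->0: no, abab/cbcacc meet in 0. 2c->1: ok.
All examples now run through 3 states with every (state, symbol) defined. Accept strings end in {0}, Reject strings end in {1,2}; accept={0}.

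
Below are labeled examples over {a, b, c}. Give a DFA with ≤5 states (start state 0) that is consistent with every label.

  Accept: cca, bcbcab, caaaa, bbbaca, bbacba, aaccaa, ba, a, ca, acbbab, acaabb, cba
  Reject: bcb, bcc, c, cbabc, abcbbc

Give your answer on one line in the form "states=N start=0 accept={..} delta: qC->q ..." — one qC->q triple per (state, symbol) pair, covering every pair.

states=2 start=0 accept={0} delta: 0a->0 0b->0 0c->1 1a->0 1b->1 1c->1

State merging on the prefix tree: take the shortest (then alphabetical) example prefix whose next move is undefined and point that move at state 0, else 1, else 2, ...; a target is out if some Accept/Reject pair would then sit in one state with the same input left (inseparable). If every existing state is out, open a new one.
a: 0a undefined. 0a->0: ok.
b: 0b undefined. 0b->0: ok.
c: 0c undefined. 0c->0: no, cca/bcb meet in 0. Open state 1: 0c->1.
ca: 1a undefined. 1a->0: ok.
cb: 1b undefined. 1b->0: no, bcbcab/bcb meet in 0. 1b->1: ok.
cc: 1c undefined. 1c->0: no, cca/bcc meet in 0. 1c->1: ok.
All examples now run through 2 states with every (state, symbol) defined. Accept strings end in {0}, Reject strings end in {1}; accept={0}.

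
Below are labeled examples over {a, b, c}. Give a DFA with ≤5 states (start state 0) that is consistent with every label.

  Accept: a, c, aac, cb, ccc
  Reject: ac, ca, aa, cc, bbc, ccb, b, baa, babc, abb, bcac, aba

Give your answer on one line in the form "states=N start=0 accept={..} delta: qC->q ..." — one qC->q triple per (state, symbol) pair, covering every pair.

State merging on the prefix tree: take the shortest (then alphabetical) example prefix whose next move is undefined and point that move at state 0, else 1, else 2, ...; a target is out if some Accept/Reject pair would then sit in one state with the same input left (inseparable). If every existing state is out, open a new one.
a: 0a undefined. 0a->0: no, a/aa meet in 0. Open state 1: 0a->1.
b: 0b undefined. 0b->0: no, c/bbc meet in 0 with "c" left. 0b->1: no, a/b meet in 1. Open state 2: 0b->2.
c: 0c undefined. 0c->0: no, a/ca meet in 1. 0c->1: ok.
aa: 1a undefined. 1a->0: ok.
ab: 1b undefined. 1b->0: no, a/aba meet in 1. 1b->1: no, a/abb meet in 1. 1b->2: no, cb/b meet in 2. Open state 3: 1b->3.
ac: 1c undefined. 1c->0: ok.
ba: 2a undefined. 2a->0: no, a/baa meet in 1. 2a->1: ok.
bb: 2b undefined. 2b->0: no, a/bbc meet in 1. 2b->1: ok.
bc: 2c undefined. 2c->0: ok.
aba: 3a undefined. 3a->0: ok.
abb: 3b undefined. 3b->0: ok.
babc: 3c undefined. 3c->0: ok.
All examples now run through 4 states with every (state, symbol) defined. Accept strings end in {1,3}, Reject strings end in {0,2}; accept={1,3}.

states=4 start=0 accept={1,3} delta: 0a->1 0b->2 0c->1 1a->0 1b->3 1c->0 2a->1 2b->1 2c->0 3a->0 3b->0 3c->0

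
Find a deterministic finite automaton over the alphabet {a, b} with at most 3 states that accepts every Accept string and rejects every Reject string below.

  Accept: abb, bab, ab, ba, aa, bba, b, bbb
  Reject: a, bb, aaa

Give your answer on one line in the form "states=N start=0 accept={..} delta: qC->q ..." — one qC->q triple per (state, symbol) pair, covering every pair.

states=3 start=0 accept={0,2} delta: 0a->1 0b->2 1a->0 1b->0 2a->0 2b->1

Fold the examples into a partial DFA from state 0: repeatedly fix the first undefined (state, symbol) met by the shortest-then-alphabetical prefix, trying targets in increasing order and rejecting any under which an Accept and a Reject string meet in one state with the same remainder; add a state when all current targets are rejected. Accepting states are where Accept strings end.
a: 0a undefined. 0a->0: no, abb/bb meet in 0 with "bb" left. Open state 1: 0a->1.
b: 0b undefined. 0b->0: no, ba/a meet in 1. 0b->1: no, ab/bb meet in 1 with "b" left. Open state 2: 0b->2.
aa: 1a undefined. 1a->0: ok.
ab: 1b undefined. 1b->0: ok.
ba: 2a undefined. 2a->0: ok.
bb: 2b undefined. 2b->0: no, ab/bb meet in 0. 2b->1: ok.
All examples now run through 3 states with every (state, symbol) defined. Accept strings end in {0,2}, Reject strings end in {1}; accept={0,2}.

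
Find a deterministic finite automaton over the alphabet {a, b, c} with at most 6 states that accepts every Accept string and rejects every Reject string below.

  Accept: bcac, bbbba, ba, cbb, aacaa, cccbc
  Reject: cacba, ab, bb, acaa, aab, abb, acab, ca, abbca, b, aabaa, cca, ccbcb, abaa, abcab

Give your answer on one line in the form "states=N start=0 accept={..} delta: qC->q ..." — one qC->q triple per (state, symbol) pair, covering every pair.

states=4 start=0 accept={1,2} delta: 0a->1 0b->0 0c->2 1a->0 1b->0 1c->0 2a->0 2b->2 2c->3 3a->0 3b->1 3c->0

Fold the examples into a partial DFA from state 0: repeatedly fix the first undefined (state, symbol) met by the shortest-then-alphabetical prefix, trying targets in increasing order and rejecting any under which an Accept and a Reject string meet in one state with the same remainder; add a state when all current targets are rejected. Accepting states are where Accept strings end.
a: 0a undefined. 0a->0: no, aacaa/acaa meet in 0 with "caa" left. Open state 1: 0a->1.
b: 0b undefined. 0b->0: ok.
c: 0c undefined. 0c->0: no, bbbba/ca meet in 1. 0c->1: no, cbb/abb meet in 1 with "bb" left. Open state 2: 0c->2.
aa: 1a undefined. 1a->0: ok.
ab: 1b undefined. 1b->0: ok.
ac: 1c undefined. 1c->0: ok.
ca: 2a undefined. 2a->0: ok.
cb: 2b undefined. 2b->0: no, bbbba/cacba meet in 1. 2b->1: no, cbb/cacba meet in 0. 2b->2: ok.
cc: 2c undefined. 2c->0: no, bcac/ccbcb meet in 2. 2c->1: no, bcac/ccbcb meet in 2. 2c->2: no, bcac/ccbcb meet in 2. Open state 3: 2c->3.
cca: 3a undefined. 3a->0: ok.
ccb: 3b undefined. 3b->0: no, bcac/ccbcb meet in 2. 3b->1: ok.
ccc: 3c undefined. 3c->0: ok.
All examples now run through 4 states with every (state, symbol) defined. Accept strings end in {1,2}, Reject strings end in {0}; accept={1,2}.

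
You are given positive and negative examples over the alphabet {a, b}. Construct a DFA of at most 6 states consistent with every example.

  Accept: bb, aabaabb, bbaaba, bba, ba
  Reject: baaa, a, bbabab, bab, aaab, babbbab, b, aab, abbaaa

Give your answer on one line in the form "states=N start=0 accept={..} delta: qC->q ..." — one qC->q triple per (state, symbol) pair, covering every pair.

Fold the examples into a partial DFA from state 0: repeatedly fix the first undefined (state, symbol) met by the shortest-then-alphabetical prefix, trying targets in increasing order and rejecting any under which an Accept and a Reject string meet in one state with the same remainder; add a state when all current targets are rejected. Accepting states are where Accept strings end.
a: 0a undefined. 0a->0: ok.
b: 0b undefined. 0b->0: no, bb/baaa meet in 0. Open state 1: 0b->1.
ba: 1a undefined. 1a->0: no, ba/baaa meet in 0. 1a->1: no, bb/bab meet in 1 with "b" left. Open state 2: 1a->2.
bb: 1b undefined. 1b->0: no, bb/a meet in 0. 1b->1: no, bb/aaab meet in 1. 1b->2: ok.
baa: 2a undefined. 2a->0: no, bba/baaa meet in 0. 2a->1: no, bb/baaa meet in 2. 2a->2: no, bb/baaa meet in 2. Open state 3: 2a->3.
bab: 2b undefined. 2b->0: ok.
baaa: 3a undefined. 3a->0: ok.
bbab: 3b undefined. 3b->0: no, aabaabb/bbabab meet in 1. 3b->1: ok.
All examples now run through 4 states with every (state, symbol) defined. Accept strings end in {2,3}, Reject strings end in {0,1}; accept={2,3}.

states=4 start=0 accept={2,3} delta: 0a->0 0b->1 1a->2 1b->2 2a->3 2b->0 3a->0 3b->1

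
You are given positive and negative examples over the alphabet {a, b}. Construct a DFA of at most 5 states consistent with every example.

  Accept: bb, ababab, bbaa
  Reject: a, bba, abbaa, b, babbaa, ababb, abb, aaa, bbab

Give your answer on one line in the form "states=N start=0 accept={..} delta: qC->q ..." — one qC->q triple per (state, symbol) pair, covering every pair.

states=4 start=0 accept={2} delta: 0a->1 0b->1 1a->1 1b->2 2a->3 2b->0 3a->2 3b->0

Fold the examples into a partial DFA from state 0: repeatedly fix the first undefined (state, symbol) met by the shortest-then-alphabetical prefix, trying targets in increasing order and rejecting any under which an Accept and a Reject string meet in one state with the same remainder; add a state when all current targets are rejected. Accepting states are where Accept strings end.
a: 0a undefined. 0a->0: no, bb/abb meet in 0 with "bb" left. Open state 1: 0a->1.
b: 0b undefined. 0b->0: no, bb/b meet in 0. 0b->1: ok.
aa: 1a undefined. 1a->0: no, bbaa/babbaa meet in 1 with "baa" left. 1a->1: ok.
ab: 1b undefined. 1b->0: no, bb/bbab meet in 0. 1b->1: no, bb/a meet in 1. Open state 2: 1b->2.
aba: 2a undefined. 2a->0: no, bb/ababb meet in 2. 2a->1: no, bb/bbab meet in 2. 2a->2: no, bb/bba meet in 2. Open state 3: 2a->3.
abb: 2b undefined. 2b->0: ok.
abab: 3b undefined. 3b->0: ok.
bbaa: 3a undefined. 3a->0: no, bbaa/abb meet in 0. 3a->1: no, bbaa/a meet in 1. 3a->2: ok.
All examples now run through 4 states with every (state, symbol) defined. Accept strings end in {2}, Reject strings end in {0,1,3}; accept={2}.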